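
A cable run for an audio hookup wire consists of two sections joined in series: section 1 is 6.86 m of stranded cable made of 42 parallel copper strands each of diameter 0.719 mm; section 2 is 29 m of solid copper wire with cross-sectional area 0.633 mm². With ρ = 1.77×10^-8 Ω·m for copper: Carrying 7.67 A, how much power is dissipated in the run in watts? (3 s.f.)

Section 1: A_strand = π(3.5950e-04)² = 4.060e-07 m²; R₁ = ρL/(N·A_s) = (1.77×10^-8)(6.86)/(42×4.060e-07) = 0.00712 Ω
Section 2: A = 0.633 mm² = 6.330e-07 m²
R₂ = (1.77×10^-8)(29)/(6.330e-07) = 0.8109 Ω
R = R₁ + R₂ = 0.818 Ω
P = I²R = (7.67)² × 0.818 = 48.1 W

48.1 W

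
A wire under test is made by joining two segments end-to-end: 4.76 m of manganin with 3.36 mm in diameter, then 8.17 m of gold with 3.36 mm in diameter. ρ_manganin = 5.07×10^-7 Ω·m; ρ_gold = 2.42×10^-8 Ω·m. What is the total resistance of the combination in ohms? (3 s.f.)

Segment 1: A = π(d/2)² = π(1.6800e-03 m)² = 8.867e-06 m²
R₁ = ρL/A = (5.07×10^-7)(4.76)/(8.867e-06) = 0.2722 Ω
R₂ = (2.42×10^-8)(8.17)/(8.867e-06) = 0.0223 Ω
R = R₁ + R₂ = 0.294 Ω

0.294 Ω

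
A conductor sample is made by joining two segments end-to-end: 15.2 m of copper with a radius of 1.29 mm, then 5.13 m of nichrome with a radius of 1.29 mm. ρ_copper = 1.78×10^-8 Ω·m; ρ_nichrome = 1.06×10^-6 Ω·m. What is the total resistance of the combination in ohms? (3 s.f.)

1.09 Ω

Segment 1: A = πr² = π(1.2900e-03 m)² = 5.228e-06 m²
R₁ = ρL/A = (1.78×10^-8)(15.2)/(5.228e-06) = 0.05175 Ω
R₂ = (1.06×10^-6)(5.13)/(5.228e-06) = 1.04 Ω
R = R₁ + R₂ = 1.09 Ω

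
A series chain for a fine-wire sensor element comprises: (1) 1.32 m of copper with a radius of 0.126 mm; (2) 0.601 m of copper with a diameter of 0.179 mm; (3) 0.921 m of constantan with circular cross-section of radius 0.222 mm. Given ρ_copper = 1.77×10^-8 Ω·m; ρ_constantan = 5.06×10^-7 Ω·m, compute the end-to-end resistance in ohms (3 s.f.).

Seg 1: A = πr² = π(1.2600e-04 m)² = 4.988e-08 m²
R_1 = (1.77×10^-8)(1.32)/(4.988e-08) = 0.4684 Ω
Seg 2: A = π(d/2)² = π(8.9500e-05 m)² = 2.516e-08 m²
R_2 = (1.77×10^-8)(0.601)/(2.516e-08) = 0.4227 Ω
Seg 3: A = πr² = π(2.2200e-04 m)² = 1.548e-07 m²
R_3 = (5.06×10^-7)(0.921)/(1.548e-07) = 3.01 Ω
R_total = R_1 + R_2 + R_3 = 3.90 Ω

3.90 Ω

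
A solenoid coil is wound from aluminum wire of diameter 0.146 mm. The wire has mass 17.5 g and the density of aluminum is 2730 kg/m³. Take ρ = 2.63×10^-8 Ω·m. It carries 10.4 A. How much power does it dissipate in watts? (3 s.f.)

65100 W

A = π(d/2)² = π(7.3000e-05 m)² = 1.6742e-08 m²
L = m/(density·A) = 0.0175/(2730×1.6742e-08) = 382.9 m
R = ρL/A = (2.63×10^-8)(382.9)/(1.6742e-08) = 601.5 Ω
P = I²R = (10.4)² × 601.5 = 65100 W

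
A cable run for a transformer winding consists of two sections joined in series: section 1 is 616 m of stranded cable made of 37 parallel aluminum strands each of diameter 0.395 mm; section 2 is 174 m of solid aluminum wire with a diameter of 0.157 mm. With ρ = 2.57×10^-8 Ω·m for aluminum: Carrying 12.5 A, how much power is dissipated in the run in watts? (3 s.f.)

Section 1: A_strand = π(1.9750e-04)² = 1.225e-07 m²; R₁ = ρL/(N·A_s) = (2.57×10^-8)(616)/(37×1.225e-07) = 3.492 Ω
Section 2: A = π(d/2)² = π(7.8500e-05 m)² = 1.936e-08 m²
R₂ = (2.57×10^-8)(174)/(1.936e-08) = 231 Ω
R = R₁ + R₂ = 234.5 Ω
P = I²R = (12.5)² × 234.5 = 36600 W

36600 W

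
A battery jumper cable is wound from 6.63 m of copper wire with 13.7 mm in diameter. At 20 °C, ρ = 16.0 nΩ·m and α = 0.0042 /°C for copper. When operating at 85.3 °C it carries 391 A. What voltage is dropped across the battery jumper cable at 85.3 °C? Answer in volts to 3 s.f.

0.359 V

ρ = 16.0 nΩ·m = 1.60×10^-8 Ω·m
A = π(d/2)² = π(6.8500e-03 m)² = 1.474e-04 m²
R₍20₎ = ρL/A = (1.60×10^-8)(6.63)/(1.474e-04) = 7.196×10^-4 Ω
R₍85.3₎ = R₍20₎(1 + αΔT) = 7.196×10^-4 × (1 + 0.0042×65.3) = 9.170×10^-4 Ω
V = IR = 391 × 9.170×10^-4 = 0.359 V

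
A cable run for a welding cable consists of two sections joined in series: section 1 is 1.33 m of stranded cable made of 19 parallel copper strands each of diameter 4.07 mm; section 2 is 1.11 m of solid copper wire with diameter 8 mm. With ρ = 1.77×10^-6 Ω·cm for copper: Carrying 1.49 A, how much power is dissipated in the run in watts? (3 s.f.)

ρ = 1.77×10^-6 Ω·cm = 1.77×10^-8 Ω·m
Section 1: A_strand = π(2.0350e-03)² = 1.301e-05 m²; R₁ = ρL/(N·A_s) = (1.77×10^-8)(1.33)/(19×1.301e-05) = 9.523×10^-5 Ω
Section 2: A = π(d/2)² = π(4.0000e-03 m)² = 5.027e-05 m²
R₂ = (1.77×10^-8)(1.11)/(5.027e-05) = 3.909×10^-4 Ω
R = R₁ + R₂ = 4.861×10^-4 Ω
P = I²R = (1.49)² × 4.861×10^-4 = 0.00108 W

0.00108 W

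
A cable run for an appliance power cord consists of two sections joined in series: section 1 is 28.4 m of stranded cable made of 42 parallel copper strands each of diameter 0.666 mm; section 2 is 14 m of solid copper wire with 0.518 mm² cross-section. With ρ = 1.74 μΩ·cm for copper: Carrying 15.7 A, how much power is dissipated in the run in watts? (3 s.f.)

124 W

ρ = 1.74 μΩ·cm = 1.74×10^-8 Ω·m
Section 1: A_strand = π(3.3300e-04)² = 3.484e-07 m²; R₁ = ρL/(N·A_s) = (1.74×10^-8)(28.4)/(42×3.484e-07) = 0.03377 Ω
Section 2: A = 0.518 mm² = 5.180e-07 m²
R₂ = (1.74×10^-8)(14)/(5.180e-07) = 0.4703 Ω
R = R₁ + R₂ = 0.504 Ω
P = I²R = (15.7)² × 0.504 = 124 W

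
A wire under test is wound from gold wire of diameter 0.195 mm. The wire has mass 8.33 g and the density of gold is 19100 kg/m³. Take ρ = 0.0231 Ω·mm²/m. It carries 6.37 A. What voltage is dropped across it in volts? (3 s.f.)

ρ = 0.0231 Ω·mm²/m = 2.31×10^-8 Ω·m
A = π(d/2)² = π(9.7500e-05 m)² = 2.9865e-08 m²
L = m/(density·A) = 0.00833/(19100×2.9865e-08) = 14.6 m
R = ρL/A = (2.31×10^-8)(14.6)/(2.9865e-08) = 11.3 Ω
V = IR = 6.37 × 11.3 = 72.0 V

72.0 V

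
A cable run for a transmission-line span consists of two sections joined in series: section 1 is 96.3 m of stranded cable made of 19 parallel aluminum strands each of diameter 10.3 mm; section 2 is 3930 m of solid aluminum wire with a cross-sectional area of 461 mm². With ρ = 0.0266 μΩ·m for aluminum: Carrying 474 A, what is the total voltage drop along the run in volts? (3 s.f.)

108 V

ρ = 0.0266 μΩ·m = 2.66×10^-8 Ω·m
Section 1: A_strand = π(5.1500e-03)² = 8.332e-05 m²; R₁ = ρL/(N·A_s) = (2.66×10^-8)(96.3)/(19×8.332e-05) = 0.001618 Ω
Section 2: A = 461 mm² = 4.610e-04 m²
R₂ = (2.66×10^-8)(3930)/(4.610e-04) = 0.2268 Ω
R = R₁ + R₂ = 0.2284 Ω
V = IR = 474 × 0.2284 = 108 V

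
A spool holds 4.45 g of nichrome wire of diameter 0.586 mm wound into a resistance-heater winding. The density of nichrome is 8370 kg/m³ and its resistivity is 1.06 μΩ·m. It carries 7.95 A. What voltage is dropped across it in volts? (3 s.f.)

ρ = 1.06 μΩ·m = 1.06×10^-6 Ω·m
A = π(d/2)² = π(2.9300e-04 m)² = 2.6970e-07 m²
L = m/(density·A) = 0.00445/(8370×2.6970e-07) = 1.971 m
R = ρL/A = (1.06×10^-6)(1.971)/(2.6970e-07) = 7.748 Ω
V = IR = 7.95 × 7.748 = 61.6 V

61.6 V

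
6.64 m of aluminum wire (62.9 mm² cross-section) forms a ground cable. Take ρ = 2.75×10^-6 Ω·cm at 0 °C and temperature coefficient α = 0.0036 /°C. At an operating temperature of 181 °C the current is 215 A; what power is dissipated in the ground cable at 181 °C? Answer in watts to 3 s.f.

ρ = 2.75×10^-6 Ω·cm = 2.75×10^-8 Ω·m
A = 62.9 mm² = 6.290e-05 m²
R₍0₎ = ρL/A = (2.75×10^-8)(6.64)/(6.290e-05) = 0.002903 Ω
R₍181₎ = R₍0₎(1 + αΔT) = 0.002903 × (1 + 0.0036×181) = 0.004795 Ω
P = I²R = (215)² × 0.004795 = 222 W

222 W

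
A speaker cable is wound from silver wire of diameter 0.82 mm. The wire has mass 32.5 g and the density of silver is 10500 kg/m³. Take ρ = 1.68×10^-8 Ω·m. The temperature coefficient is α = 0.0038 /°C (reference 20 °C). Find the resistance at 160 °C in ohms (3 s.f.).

0.286 Ω

A = π(d/2)² = π(4.1000e-04 m)² = 5.2810e-07 m²
L = m/(density·A) = 0.0325/(10500×5.2810e-07) = 5.861 m
R = ρL/A = (1.68×10^-8)(5.861)/(5.2810e-07) = 0.1865 Ω
R(160 °C) = 0.1865 × (1 + 0.0038×140) = 0.286 Ω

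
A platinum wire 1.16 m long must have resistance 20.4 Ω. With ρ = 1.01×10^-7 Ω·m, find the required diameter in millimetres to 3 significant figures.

A = ρL/R = (1.01×10^-7)(1.16)/(20.4) = 5.743e-09 m²
d = 2√(A/π) = 8.551e-05 m = 0.0855 mm

0.0855 mm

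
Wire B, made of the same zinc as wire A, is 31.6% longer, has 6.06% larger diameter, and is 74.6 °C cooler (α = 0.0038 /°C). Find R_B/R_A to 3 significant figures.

R ∝ ρL/d² with ρ ∝ (1+αΔT), so R_B/R_A = (1 + 31.6/100) × (1 + 6.06/100)⁻² × (1 − 0.0038×74.6)
= 1.316 × 0.889 × 0.7165 = 0.838

0.838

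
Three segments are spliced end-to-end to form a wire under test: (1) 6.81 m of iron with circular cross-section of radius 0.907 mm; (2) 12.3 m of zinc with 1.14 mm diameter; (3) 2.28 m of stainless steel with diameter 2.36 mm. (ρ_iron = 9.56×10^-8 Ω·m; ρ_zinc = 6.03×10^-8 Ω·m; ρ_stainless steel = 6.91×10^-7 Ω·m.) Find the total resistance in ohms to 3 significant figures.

1.34 Ω

Seg 1: A = πr² = π(9.0700e-04 m)² = 2.584e-06 m²
R_1 = (9.56×10^-8)(6.81)/(2.584e-06) = 0.2519 Ω
Seg 2: A = π(d/2)² = π(5.7000e-04 m)² = 1.021e-06 m²
R_2 = (6.03×10^-8)(12.3)/(1.021e-06) = 0.7266 Ω
Seg 3: A = π(d/2)² = π(1.1800e-03 m)² = 4.374e-06 m²
R_3 = (6.91×10^-7)(2.28)/(4.374e-06) = 0.3602 Ω
R_total = R_1 + R_2 + R_3 = 1.34 Ω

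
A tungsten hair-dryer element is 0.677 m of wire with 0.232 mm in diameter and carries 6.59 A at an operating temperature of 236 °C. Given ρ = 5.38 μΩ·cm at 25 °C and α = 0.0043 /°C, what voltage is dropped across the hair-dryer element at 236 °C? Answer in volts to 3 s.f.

ρ = 5.38 μΩ·cm = 5.38×10^-8 Ω·m
A = π(d/2)² = π(1.1600e-04 m)² = 4.227e-08 m²
R₍25₎ = ρL/A = (5.38×10^-8)(0.677)/(4.227e-08) = 0.8616 Ω
R₍236₎ = R₍25₎(1 + αΔT) = 0.8616 × (1 + 0.0043×211) = 1.643 Ω
V = IR = 6.59 × 1.643 = 10.8 V

10.8 V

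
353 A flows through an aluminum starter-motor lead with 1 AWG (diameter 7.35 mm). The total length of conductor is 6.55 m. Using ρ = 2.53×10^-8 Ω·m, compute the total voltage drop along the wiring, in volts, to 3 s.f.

A = π(7.35/2 mm)² = π(3.6750e-03 m)² = 4.243e-05 m²
R = ρL/A = (2.53×10^-8)(6.55)/(4.243e-05) = 0.003906 Ω
V = IR = 353 × 0.003906 = 1.38 V

1.38 V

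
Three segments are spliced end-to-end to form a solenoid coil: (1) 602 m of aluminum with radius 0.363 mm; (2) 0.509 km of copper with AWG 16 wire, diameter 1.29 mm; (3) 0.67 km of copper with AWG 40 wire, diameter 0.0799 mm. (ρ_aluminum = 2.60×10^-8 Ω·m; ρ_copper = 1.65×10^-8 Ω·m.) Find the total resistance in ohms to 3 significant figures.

2250 Ω

Seg 1: A = πr² = π(3.6300e-04 m)² = 4.140e-07 m²
R_1 = (2.60×10^-8)(602)/(4.140e-07) = 37.81 Ω
Seg 2: A = π(1.29/2 mm)² = π(6.4500e-04 m)² = 1.307e-06 m²
R_2 = (1.65×10^-8)(509)/(1.307e-06) = 6.426 Ω
Seg 3: A = π(0.0799/2 mm)² = π(3.9950e-05 m)² = 5.014e-09 m²
R_3 = (1.65×10^-8)(670)/(5.014e-09) = 2205 Ω
R_total = R_1 + R_2 + R_3 = 2250 Ω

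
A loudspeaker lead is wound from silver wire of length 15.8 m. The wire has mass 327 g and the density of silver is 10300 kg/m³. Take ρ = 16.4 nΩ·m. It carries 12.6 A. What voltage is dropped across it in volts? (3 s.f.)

ρ = 16.4 nΩ·m = 1.64×10^-8 Ω·m
A = m/(density·L) = 0.327/(10300×15.8) = 2.0093e-06 m²
R = ρL/A = (1.64×10^-8)(15.8)/(2.0093e-06) = 0.129 Ω
V = IR = 12.6 × 0.129 = 1.62 V

1.62 V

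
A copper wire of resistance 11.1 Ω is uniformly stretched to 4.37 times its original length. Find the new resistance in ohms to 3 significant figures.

212 Ω

Volume constant ⇒ A' = A/k with k = 4.37. R' = ρ(kL)/(A/k) = k²R.
R' = 19.1 × 11.1 = 212 Ω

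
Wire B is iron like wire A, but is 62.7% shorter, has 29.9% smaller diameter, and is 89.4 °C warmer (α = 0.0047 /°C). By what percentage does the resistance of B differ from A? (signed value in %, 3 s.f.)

7.80%

R ∝ ρL/d² with ρ ∝ (1+αΔT), so R_B/R_A = (1 − 62.7/100) × (1 − 29.9/100)⁻² × (1 + 0.0047×89.4)
= 0.373 × 2.035 × 1.42 = 1.078
(R_B − R_A)/R_A = 1.078 − 1 = 7.80%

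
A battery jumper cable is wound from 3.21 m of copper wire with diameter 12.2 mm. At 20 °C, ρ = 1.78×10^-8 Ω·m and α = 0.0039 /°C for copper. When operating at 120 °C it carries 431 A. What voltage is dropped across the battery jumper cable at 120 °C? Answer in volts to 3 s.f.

A = π(d/2)² = π(6.1000e-03 m)² = 1.169e-04 m²
R₍20₎ = ρL/A = (1.78×10^-8)(3.21)/(1.169e-04) = 4.888×10^-4 Ω
R₍120₎ = R₍20₎(1 + αΔT) = 4.888×10^-4 × (1 + 0.0039×100) = 6.794×10^-4 Ω
V = IR = 431 × 6.794×10^-4 = 0.293 V

0.293 V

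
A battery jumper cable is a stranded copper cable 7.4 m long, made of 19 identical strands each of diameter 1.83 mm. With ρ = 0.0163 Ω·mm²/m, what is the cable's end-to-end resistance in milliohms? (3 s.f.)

ρ = 0.0163 Ω·mm²/m = 1.63×10^-8 Ω·m
A_strand = π(9.1500e-04 m)² = 2.630e-06 m²
R_strand = ρL/A = (1.63×10^-8)(7.4)/(2.630e-06) = 0.04586 Ω
R_total = R_strand/N = 0.04586/19 = 2.41 mΩ

2.41 mΩ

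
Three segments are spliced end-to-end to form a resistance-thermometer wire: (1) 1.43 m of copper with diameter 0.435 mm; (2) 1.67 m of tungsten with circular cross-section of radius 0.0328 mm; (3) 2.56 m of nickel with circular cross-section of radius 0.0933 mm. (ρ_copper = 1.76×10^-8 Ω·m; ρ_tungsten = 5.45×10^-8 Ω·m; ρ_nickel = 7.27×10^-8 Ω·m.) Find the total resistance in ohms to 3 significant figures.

33.9 Ω

Seg 1: A = π(d/2)² = π(2.1750e-04 m)² = 1.486e-07 m²
R_1 = (1.76×10^-8)(1.43)/(1.486e-07) = 0.1693 Ω
Seg 2: A = πr² = π(3.2800e-05 m)² = 3.380e-09 m²
R_2 = (5.45×10^-8)(1.67)/(3.380e-09) = 26.93 Ω
Seg 3: A = πr² = π(9.3300e-05 m)² = 2.735e-08 m²
R_3 = (7.27×10^-8)(2.56)/(2.735e-08) = 6.806 Ω
R_total = R_1 + R_2 + R_3 = 33.9 Ω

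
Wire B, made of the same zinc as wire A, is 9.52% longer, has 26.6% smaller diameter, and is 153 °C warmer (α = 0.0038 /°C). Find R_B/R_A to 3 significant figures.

R ∝ ρL/d² with ρ ∝ (1+αΔT), so R_B/R_A = (1 + 9.52/100) × (1 − 26.6/100)⁻² × (1 + 0.0038×153)
= 1.095 × 1.856 × 1.581 = 3.21

3.21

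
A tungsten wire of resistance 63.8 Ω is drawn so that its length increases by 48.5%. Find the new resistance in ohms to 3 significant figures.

141 Ω

k = 1 + 48.5/100 = 1.485; volume constant ⇒ A' = A/k, so R' = k²R.
R' = 2.205 × 63.8 = 141 Ω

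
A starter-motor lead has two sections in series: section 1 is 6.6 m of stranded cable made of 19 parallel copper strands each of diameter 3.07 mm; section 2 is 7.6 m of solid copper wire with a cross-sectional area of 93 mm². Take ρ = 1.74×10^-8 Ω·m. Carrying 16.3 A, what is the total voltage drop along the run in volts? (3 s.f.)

Section 1: A_strand = π(1.5350e-03)² = 7.402e-06 m²; R₁ = ρL/(N·A_s) = (1.74×10^-8)(6.6)/(19×7.402e-06) = 8.165×10^-4 Ω
Section 2: A = 93 mm² = 9.300e-05 m²
R₂ = (1.74×10^-8)(7.6)/(9.300e-05) = 0.001422 Ω
R = R₁ + R₂ = 0.002238 Ω
V = IR = 16.3 × 0.002238 = 0.0365 V

0.0365 V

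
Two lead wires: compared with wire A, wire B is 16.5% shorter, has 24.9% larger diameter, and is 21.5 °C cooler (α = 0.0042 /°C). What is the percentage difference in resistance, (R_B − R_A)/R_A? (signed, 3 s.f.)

-51.3%

R ∝ ρL/d² with ρ ∝ (1+αΔT), so R_B/R_A = (1 − 16.5/100) × (1 + 24.9/100)⁻² × (1 − 0.0042×21.5)
= 0.835 × 0.641 × 0.9097 = 0.4869
(R_B − R_A)/R_A = 0.4869 − 1 = -51.3%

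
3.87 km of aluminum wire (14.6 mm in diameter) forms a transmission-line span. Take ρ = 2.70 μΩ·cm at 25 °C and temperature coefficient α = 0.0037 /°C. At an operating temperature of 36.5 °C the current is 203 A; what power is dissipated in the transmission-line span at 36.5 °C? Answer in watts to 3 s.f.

26800 W

ρ = 2.70 μΩ·cm = 2.70×10^-8 Ω·m
A = π(d/2)² = π(7.3000e-03 m)² = 1.674e-04 m²
R₍25₎ = ρL/A = (2.70×10^-8)(3870)/(1.674e-04) = 0.6241 Ω
R₍36.5₎ = R₍25₎(1 + αΔT) = 0.6241 × (1 + 0.0037×11.5) = 0.6507 Ω
P = I²R = (203)² × 0.6507 = 26800 W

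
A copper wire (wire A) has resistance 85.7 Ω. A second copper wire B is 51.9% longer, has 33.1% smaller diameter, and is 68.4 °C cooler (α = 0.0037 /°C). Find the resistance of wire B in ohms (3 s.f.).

R ∝ ρL/d² with ρ ∝ (1+αΔT), so R_B/R_A = (1 + 51.9/100) × (1 − 33.1/100)⁻² × (1 − 0.0037×68.4)
= 1.519 × 2.234 × 0.7469 = 2.535
R_B = 2.535 × 85.7 = 217 Ω

217 Ω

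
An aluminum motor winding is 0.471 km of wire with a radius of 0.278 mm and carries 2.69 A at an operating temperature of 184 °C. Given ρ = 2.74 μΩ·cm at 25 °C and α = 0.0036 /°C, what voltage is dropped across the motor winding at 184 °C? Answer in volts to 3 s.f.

225 V

ρ = 2.74 μΩ·cm = 2.74×10^-8 Ω·m
A = πr² = π(2.7800e-04 m)² = 2.428e-07 m²
R₍25₎ = ρL/A = (2.74×10^-8)(471)/(2.428e-07) = 53.15 Ω
R₍184₎ = R₍25₎(1 + αΔT) = 53.15 × (1 + 0.0036×159) = 83.58 Ω
V = IR = 2.69 × 83.58 = 225 V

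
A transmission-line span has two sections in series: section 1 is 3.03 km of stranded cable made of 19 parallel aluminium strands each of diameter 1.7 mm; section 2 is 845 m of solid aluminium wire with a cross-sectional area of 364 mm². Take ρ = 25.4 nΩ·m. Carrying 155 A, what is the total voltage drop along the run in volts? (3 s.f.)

ρ = 25.4 nΩ·m = 2.54×10^-8 Ω·m
Section 1: A_strand = π(8.5000e-04)² = 2.270e-06 m²; R₁ = ρL/(N·A_s) = (2.54×10^-8)(3030)/(19×2.270e-06) = 1.785 Ω
Section 2: A = 364 mm² = 3.640e-04 m²
R₂ = (2.54×10^-8)(845)/(3.640e-04) = 0.05896 Ω
R = R₁ + R₂ = 1.844 Ω
V = IR = 155 × 1.844 = 286 V

286 V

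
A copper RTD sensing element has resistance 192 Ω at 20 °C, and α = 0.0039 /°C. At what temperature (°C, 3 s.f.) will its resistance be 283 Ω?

142 °C

R = R₀(1 + α(T − T₀)) ⇒ T = T₀ + (R/R₀ − 1)/α
T = 20 + (283/192 − 1)/0.0039 = 20 + (0.474)/0.0039 = 142 °C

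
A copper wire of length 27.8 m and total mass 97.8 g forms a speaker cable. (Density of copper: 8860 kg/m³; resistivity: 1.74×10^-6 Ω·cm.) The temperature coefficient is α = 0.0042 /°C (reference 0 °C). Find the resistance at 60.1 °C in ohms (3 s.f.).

ρ = 1.74×10^-6 Ω·cm = 1.74×10^-8 Ω·m
A = m/(density·L) = 0.0978/(8860×27.8) = 3.9706e-07 m²
R = ρL/A = (1.74×10^-8)(27.8)/(3.9706e-07) = 1.218 Ω
R(60.1 °C) = 1.218 × (1 + 0.0042×60.1) = 1.53 Ω

1.53 Ω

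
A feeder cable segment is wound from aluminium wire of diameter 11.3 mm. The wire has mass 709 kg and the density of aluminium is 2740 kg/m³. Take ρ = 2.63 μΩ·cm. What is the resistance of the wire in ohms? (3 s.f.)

0.677 Ω

ρ = 2.63 μΩ·cm = 2.63×10^-8 Ω·m
A = π(d/2)² = π(5.6500e-03 m)² = 1.0029e-04 m²
L = m/(density·A) = 709/(2740×1.0029e-04) = 2580 m
R = ρL/A = (2.63×10^-8)(2580)/(1.0029e-04) = 0.677 Ω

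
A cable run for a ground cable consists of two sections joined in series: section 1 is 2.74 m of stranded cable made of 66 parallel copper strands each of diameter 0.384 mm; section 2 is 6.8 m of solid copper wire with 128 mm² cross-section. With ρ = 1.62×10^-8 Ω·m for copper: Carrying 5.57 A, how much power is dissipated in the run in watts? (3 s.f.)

Section 1: A_strand = π(1.9200e-04)² = 1.158e-07 m²; R₁ = ρL/(N·A_s) = (1.62×10^-8)(2.74)/(66×1.158e-07) = 0.005807 Ω
Section 2: A = 128 mm² = 1.280e-04 m²
R₂ = (1.62×10^-8)(6.8)/(1.280e-04) = 8.606×10^-4 Ω
R = R₁ + R₂ = 0.006668 Ω
P = I²R = (5.57)² × 0.006668 = 0.207 W

0.207 W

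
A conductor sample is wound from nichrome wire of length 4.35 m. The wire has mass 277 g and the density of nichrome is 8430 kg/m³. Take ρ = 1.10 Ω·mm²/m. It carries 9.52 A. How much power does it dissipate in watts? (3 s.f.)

57.4 W

ρ = 1.10 Ω·mm²/m = 1.10×10^-6 Ω·m
A = m/(density·L) = 0.277/(8430×4.35) = 7.5538e-06 m²
R = ρL/A = (1.10×10^-6)(4.35)/(7.5538e-06) = 0.6335 Ω
P = I²R = (9.52)² × 0.6335 = 57.4 W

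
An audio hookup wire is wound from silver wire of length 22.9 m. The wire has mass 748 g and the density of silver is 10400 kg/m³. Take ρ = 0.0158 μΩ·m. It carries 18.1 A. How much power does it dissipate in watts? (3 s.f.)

37.7 W

ρ = 0.0158 μΩ·m = 1.58×10^-8 Ω·m
A = m/(density·L) = 0.748/(10400×22.9) = 3.1407e-06 m²
R = ρL/A = (1.58×10^-8)(22.9)/(3.1407e-06) = 0.1152 Ω
P = I²R = (18.1)² × 0.1152 = 37.7 W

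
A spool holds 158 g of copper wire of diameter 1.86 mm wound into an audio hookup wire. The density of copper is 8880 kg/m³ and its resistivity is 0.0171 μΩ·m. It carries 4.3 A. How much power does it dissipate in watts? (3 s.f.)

ρ = 0.0171 μΩ·m = 1.71×10^-8 Ω·m
A = π(d/2)² = π(9.3000e-04 m)² = 2.7172e-06 m²
L = m/(density·A) = 0.158/(8880×2.7172e-06) = 6.548 m
R = ρL/A = (1.71×10^-8)(6.548)/(2.7172e-06) = 0.04121 Ω
P = I²R = (4.3)² × 0.04121 = 0.762 W

0.762 W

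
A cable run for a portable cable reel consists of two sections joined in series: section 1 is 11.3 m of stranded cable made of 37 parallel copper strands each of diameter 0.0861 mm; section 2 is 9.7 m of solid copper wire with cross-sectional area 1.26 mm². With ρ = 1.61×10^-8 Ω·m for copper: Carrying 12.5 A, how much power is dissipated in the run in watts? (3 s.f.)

Section 1: A_strand = π(4.3050e-05)² = 5.822e-09 m²; R₁ = ρL/(N·A_s) = (1.61×10^-8)(11.3)/(37×5.822e-09) = 0.8445 Ω
Section 2: A = 1.26 mm² = 1.260e-06 m²
R₂ = (1.61×10^-8)(9.7)/(1.260e-06) = 0.1239 Ω
R = R₁ + R₂ = 0.9685 Ω
P = I²R = (12.5)² × 0.9685 = 151 W

151 W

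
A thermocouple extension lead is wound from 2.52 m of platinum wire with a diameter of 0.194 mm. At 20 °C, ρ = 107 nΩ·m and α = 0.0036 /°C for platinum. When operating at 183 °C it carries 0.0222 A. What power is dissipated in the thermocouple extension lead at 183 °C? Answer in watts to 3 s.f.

0.00713 W

ρ = 107 nΩ·m = 1.07×10^-7 Ω·m
A = π(d/2)² = π(9.7000e-05 m)² = 2.956e-08 m²
R₍20₎ = ρL/A = (1.07×10^-7)(2.52)/(2.956e-08) = 9.122 Ω
R₍183₎ = R₍20₎(1 + αΔT) = 9.122 × (1 + 0.0036×163) = 14.47 Ω
P = I²R = (0.0222)² × 14.47 = 0.00713 W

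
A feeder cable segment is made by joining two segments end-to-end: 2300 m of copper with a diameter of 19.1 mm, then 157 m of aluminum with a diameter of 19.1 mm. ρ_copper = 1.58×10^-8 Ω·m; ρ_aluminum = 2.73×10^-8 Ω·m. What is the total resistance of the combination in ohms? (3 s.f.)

Segment 1: A = π(d/2)² = π(9.5500e-03 m)² = 2.865e-04 m²
R₁ = ρL/A = (1.58×10^-8)(2300)/(2.865e-04) = 0.1268 Ω
R₂ = (2.73×10^-8)(157)/(2.865e-04) = 0.01496 Ω
R = R₁ + R₂ = 0.142 Ω

0.142 Ω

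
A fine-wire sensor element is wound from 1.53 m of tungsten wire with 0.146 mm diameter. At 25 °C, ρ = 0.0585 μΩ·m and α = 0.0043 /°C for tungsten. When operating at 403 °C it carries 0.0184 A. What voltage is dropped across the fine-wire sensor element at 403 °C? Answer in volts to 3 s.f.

0.258 V

ρ = 0.0585 μΩ·m = 5.85×10^-8 Ω·m
A = π(d/2)² = π(7.3000e-05 m)² = 1.674e-08 m²
R₍25₎ = ρL/A = (5.85×10^-8)(1.53)/(1.674e-08) = 5.346 Ω
R₍403₎ = R₍25₎(1 + αΔT) = 5.346 × (1 + 0.0043×378) = 14.04 Ω
V = IR = 0.0184 × 14.04 = 0.258 V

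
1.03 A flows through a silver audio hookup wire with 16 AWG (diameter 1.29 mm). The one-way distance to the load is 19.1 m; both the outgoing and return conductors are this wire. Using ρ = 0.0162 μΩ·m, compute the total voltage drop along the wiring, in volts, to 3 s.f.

ρ = 0.0162 μΩ·m = 1.62×10^-8 Ω·m
A = π(1.29/2 mm)² = π(6.4500e-04 m)² = 1.307e-06 m²
Total conductor length (both ways) L = 2 × 19.1 = 38.2 m
R = ρL/A = (1.62×10^-8)(38.2)/(1.307e-06) = 0.4735 Ω
V = IR = 1.03 × 0.4735 = 0.488 V

0.488 V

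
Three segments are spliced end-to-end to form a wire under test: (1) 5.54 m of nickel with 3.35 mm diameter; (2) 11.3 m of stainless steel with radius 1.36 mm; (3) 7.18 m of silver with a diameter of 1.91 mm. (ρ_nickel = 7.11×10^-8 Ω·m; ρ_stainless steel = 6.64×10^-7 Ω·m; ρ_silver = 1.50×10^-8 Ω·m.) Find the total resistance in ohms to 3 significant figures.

1.37 Ω

Seg 1: A = π(d/2)² = π(1.6750e-03 m)² = 8.814e-06 m²
R_1 = (7.11×10^-8)(5.54)/(8.814e-06) = 0.04469 Ω
Seg 2: A = πr² = π(1.3600e-03 m)² = 5.811e-06 m²
R_2 = (6.64×10^-7)(11.3)/(5.811e-06) = 1.291 Ω
Seg 3: A = π(d/2)² = π(9.5500e-04 m)² = 2.865e-06 m²
R_3 = (1.50×10^-8)(7.18)/(2.865e-06) = 0.03759 Ω
R_total = R_1 + R_2 + R_3 = 1.37 Ω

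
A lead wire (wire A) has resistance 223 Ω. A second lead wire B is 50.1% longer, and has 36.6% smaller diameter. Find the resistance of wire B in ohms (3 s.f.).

R ∝ L/d², so R_B/R_A = (1 + 50.1/100) × (1 − 36.6/100)⁻²
= 1.501 × 2.488 = 3.734
R_B = 3.734 × 223 = 833 Ω

833 Ω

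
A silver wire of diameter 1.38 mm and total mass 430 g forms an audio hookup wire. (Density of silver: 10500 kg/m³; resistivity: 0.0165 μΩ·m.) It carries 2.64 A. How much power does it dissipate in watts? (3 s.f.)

2.11 W

ρ = 0.0165 μΩ·m = 1.65×10^-8 Ω·m
A = π(d/2)² = π(6.9000e-04 m)² = 1.4957e-06 m²
L = m/(density·A) = 0.43/(10500×1.4957e-06) = 27.38 m
R = ρL/A = (1.65×10^-8)(27.38)/(1.4957e-06) = 0.302 Ω
P = I²R = (2.64)² × 0.302 = 2.11 W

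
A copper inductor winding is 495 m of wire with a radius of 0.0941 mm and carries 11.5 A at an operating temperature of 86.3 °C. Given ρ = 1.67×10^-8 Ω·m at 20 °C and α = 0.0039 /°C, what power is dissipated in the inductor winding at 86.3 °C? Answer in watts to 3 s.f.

A = πr² = π(9.4100e-05 m)² = 2.782e-08 m²
R₍20₎ = ρL/A = (1.67×10^-8)(495)/(2.782e-08) = 297.2 Ω
R₍86.3₎ = R₍20₎(1 + αΔT) = 297.2 × (1 + 0.0039×66.3) = 374 Ω
P = I²R = (11.5)² × 374 = 49500 W

49500 W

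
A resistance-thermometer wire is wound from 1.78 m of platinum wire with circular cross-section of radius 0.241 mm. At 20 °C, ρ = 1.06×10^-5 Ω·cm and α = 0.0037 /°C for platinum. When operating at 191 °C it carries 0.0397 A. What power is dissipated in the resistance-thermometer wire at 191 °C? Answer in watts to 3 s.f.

0.00266 W

ρ = 1.06×10^-5 Ω·cm = 1.06×10^-7 Ω·m
A = πr² = π(2.4100e-04 m)² = 1.825e-07 m²
R₍20₎ = ρL/A = (1.06×10^-7)(1.78)/(1.825e-07) = 1.034 Ω
R₍191₎ = R₍20₎(1 + αΔT) = 1.034 × (1 + 0.0037×171) = 1.688 Ω
P = I²R = (0.0397)² × 1.688 = 0.00266 W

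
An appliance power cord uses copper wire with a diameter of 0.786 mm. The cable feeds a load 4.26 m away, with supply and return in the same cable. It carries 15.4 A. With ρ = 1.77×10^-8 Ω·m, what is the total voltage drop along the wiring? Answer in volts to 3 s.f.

A = π(d/2)² = π(3.9300e-04 m)² = 4.852e-07 m²
Total conductor length (both ways) L = 2 × 4.26 = 8.52 m
R = ρL/A = (1.77×10^-8)(8.52)/(4.852e-07) = 0.3108 Ω
V = IR = 15.4 × 0.3108 = 4.79 V

4.79 V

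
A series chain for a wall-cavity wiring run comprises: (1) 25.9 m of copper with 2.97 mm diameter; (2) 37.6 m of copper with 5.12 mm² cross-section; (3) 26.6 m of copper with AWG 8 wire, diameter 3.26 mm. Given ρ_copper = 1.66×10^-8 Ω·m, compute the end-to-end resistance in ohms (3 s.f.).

0.237 Ω

Seg 1: A = π(d/2)² = π(1.4850e-03 m)² = 6.928e-06 m²
R_1 = (1.66×10^-8)(25.9)/(6.928e-06) = 0.06206 Ω
Seg 2: A = 5.12 mm² = 5.120e-06 m²
R_2 = (1.66×10^-8)(37.6)/(5.120e-06) = 0.1219 Ω
Seg 3: A = π(3.26/2 mm)² = π(1.6300e-03 m)² = 8.347e-06 m²
R_3 = (1.66×10^-8)(26.6)/(8.347e-06) = 0.0529 Ω
R_total = R_1 + R_2 + R_3 = 0.237 Ω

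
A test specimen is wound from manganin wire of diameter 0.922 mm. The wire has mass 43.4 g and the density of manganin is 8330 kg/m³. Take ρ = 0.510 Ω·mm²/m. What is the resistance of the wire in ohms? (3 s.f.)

5.96 Ω

ρ = 0.510 Ω·mm²/m = 5.10×10^-7 Ω·m
A = π(d/2)² = π(4.6100e-04 m)² = 6.6765e-07 m²
L = m/(density·A) = 0.0434/(8330×6.6765e-07) = 7.804 m
R = ρL/A = (5.10×10^-7)(7.804)/(6.6765e-07) = 5.96 Ω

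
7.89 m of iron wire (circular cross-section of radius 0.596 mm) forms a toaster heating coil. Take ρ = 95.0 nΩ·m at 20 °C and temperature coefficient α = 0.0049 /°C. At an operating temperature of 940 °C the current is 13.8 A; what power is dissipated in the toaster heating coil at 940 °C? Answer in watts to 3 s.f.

ρ = 95.0 nΩ·m = 9.50×10^-8 Ω·m
A = πr² = π(5.9600e-04 m)² = 1.116e-06 m²
R₍20₎ = ρL/A = (9.50×10^-8)(7.89)/(1.116e-06) = 0.6717 Ω
R₍940₎ = R₍20₎(1 + αΔT) = 0.6717 × (1 + 0.0049×920) = 3.7 Ω
P = I²R = (13.8)² × 3.7 = 705 W

705 W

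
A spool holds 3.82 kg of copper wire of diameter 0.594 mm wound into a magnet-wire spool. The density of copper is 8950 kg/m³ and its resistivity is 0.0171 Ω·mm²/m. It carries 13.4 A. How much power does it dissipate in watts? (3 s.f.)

ρ = 0.0171 Ω·mm²/m = 1.71×10^-8 Ω·m
A = π(d/2)² = π(2.9700e-04 m)² = 2.7712e-07 m²
L = m/(density·A) = 3.82/(8950×2.7712e-07) = 1540 m
R = ρL/A = (1.71×10^-8)(1540)/(2.7712e-07) = 95.04 Ω
P = I²R = (13.4)² × 95.04 = 17100 W

17100 W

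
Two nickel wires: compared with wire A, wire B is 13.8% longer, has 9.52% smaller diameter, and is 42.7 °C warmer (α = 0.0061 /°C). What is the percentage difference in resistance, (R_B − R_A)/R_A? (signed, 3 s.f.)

75.2%

R ∝ ρL/d² with ρ ∝ (1+αΔT), so R_B/R_A = (1 + 13.8/100) × (1 − 9.52/100)⁻² × (1 + 0.0061×42.7)
= 1.138 × 1.222 × 1.26 = 1.752
(R_B − R_A)/R_A = 1.752 − 1 = 75.2%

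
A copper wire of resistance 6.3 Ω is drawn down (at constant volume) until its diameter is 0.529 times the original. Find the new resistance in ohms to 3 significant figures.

Volume constant ⇒ L' = L/r² with r = 0.529. R' = ρL'/A' = ρ(L/r²)/(πr²d₀²/4) = R/r⁴.
R' = 12.77 × 6.3 = 80.4 Ω

80.4 Ω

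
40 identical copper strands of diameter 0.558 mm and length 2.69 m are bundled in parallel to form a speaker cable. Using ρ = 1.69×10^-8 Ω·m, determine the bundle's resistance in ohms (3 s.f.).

A_strand = π(2.7900e-04 m)² = 2.445e-07 m²
R_strand = ρL/A = (1.69×10^-8)(2.69)/(2.445e-07) = 0.1859 Ω
R_total = R_strand/N = 0.1859/40 = 0.00465 Ω

0.00465 Ω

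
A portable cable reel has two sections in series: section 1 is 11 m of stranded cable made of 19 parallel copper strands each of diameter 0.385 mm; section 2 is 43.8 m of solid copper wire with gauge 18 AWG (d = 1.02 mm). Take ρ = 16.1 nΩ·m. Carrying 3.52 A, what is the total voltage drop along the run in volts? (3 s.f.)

ρ = 16.1 nΩ·m = 1.61×10^-8 Ω·m
Section 1: A_strand = π(1.9250e-04)² = 1.164e-07 m²; R₁ = ρL/(N·A_s) = (1.61×10^-8)(11)/(19×1.164e-07) = 0.08007 Ω
Section 2: A = π(1.02/2 mm)² = π(5.1000e-04 m)² = 8.171e-07 m²
R₂ = (1.61×10^-8)(43.8)/(8.171e-07) = 0.863 Ω
R = R₁ + R₂ = 0.9431 Ω
V = IR = 3.52 × 0.9431 = 3.32 V

3.32 V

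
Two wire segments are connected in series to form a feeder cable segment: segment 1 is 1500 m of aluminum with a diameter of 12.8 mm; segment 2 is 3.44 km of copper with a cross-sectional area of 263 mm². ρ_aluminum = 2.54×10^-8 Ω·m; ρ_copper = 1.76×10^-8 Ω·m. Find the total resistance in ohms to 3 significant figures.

Segment 1: A = π(d/2)² = π(6.4000e-03 m)² = 1.287e-04 m²
R₁ = ρL/A = (2.54×10^-8)(1500)/(1.287e-04) = 0.2961 Ω
Segment 2: A = 263 mm² = 2.630e-04 m²
R₂ = (1.76×10^-8)(3440)/(2.630e-04) = 0.2302 Ω
R = R₁ + R₂ = 0.526 Ω

0.526 Ω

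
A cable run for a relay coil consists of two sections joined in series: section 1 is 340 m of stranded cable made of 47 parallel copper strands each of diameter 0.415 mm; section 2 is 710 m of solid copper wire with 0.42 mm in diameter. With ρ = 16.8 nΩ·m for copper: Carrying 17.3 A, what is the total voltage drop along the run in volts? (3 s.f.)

1500 V

ρ = 16.8 nΩ·m = 1.68×10^-8 Ω·m
Section 1: A_strand = π(2.0750e-04)² = 1.353e-07 m²; R₁ = ρL/(N·A_s) = (1.68×10^-8)(340)/(47×1.353e-07) = 0.8985 Ω
Section 2: A = π(d/2)² = π(2.1000e-04 m)² = 1.385e-07 m²
R₂ = (1.68×10^-8)(710)/(1.385e-07) = 86.1 Ω
R = R₁ + R₂ = 86.99 Ω
V = IR = 17.3 × 86.99 = 1500 V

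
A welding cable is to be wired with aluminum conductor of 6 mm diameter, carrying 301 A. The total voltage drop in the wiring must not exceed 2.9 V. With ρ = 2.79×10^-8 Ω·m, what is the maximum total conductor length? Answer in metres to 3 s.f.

A = π(d/2)² = π(3.0000e-03 m)² = 2.827e-05 m²
L_max = V_max·A/(1·ρI) = (2.9)(2.827e-05)/(2.79×10^-8×301) = 9.76 m

9.76 m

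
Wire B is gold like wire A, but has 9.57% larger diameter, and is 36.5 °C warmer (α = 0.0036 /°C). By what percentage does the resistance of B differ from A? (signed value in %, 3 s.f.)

R ∝ ρL/d² with ρ ∝ (1+αΔT), so R_B/R_A = (1 + 9.57/100)⁻² × (1 + 0.0036×36.5)
= 0.8329 × 1.131 = 0.9424
(R_B − R_A)/R_A = 0.9424 − 1 = -5.76%

-5.76%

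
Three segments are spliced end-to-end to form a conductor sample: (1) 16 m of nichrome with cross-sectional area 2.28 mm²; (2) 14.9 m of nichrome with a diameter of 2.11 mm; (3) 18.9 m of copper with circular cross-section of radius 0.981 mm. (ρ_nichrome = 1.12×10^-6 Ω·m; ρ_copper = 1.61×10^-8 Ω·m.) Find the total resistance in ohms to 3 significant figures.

Seg 1: A = 2.28 mm² = 2.280e-06 m²
R_1 = (1.12×10^-6)(16)/(2.280e-06) = 7.86 Ω
Seg 2: A = π(d/2)² = π(1.0550e-03 m)² = 3.497e-06 m²
R_2 = (1.12×10^-6)(14.9)/(3.497e-06) = 4.773 Ω
Seg 3: A = πr² = π(9.8100e-04 m)² = 3.023e-06 m²
R_3 = (1.61×10^-8)(18.9)/(3.023e-06) = 0.1006 Ω
R_total = R_1 + R_2 + R_3 = 12.7 Ω

12.7 Ω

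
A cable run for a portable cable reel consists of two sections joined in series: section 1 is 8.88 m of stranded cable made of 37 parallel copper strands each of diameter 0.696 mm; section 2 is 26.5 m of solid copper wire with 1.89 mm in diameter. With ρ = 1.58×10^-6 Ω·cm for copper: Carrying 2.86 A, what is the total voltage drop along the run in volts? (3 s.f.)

0.455 V

ρ = 1.58×10^-6 Ω·cm = 1.58×10^-8 Ω·m
Section 1: A_strand = π(3.4800e-04)² = 3.805e-07 m²; R₁ = ρL/(N·A_s) = (1.58×10^-8)(8.88)/(37×3.805e-07) = 0.009967 Ω
Section 2: A = π(d/2)² = π(9.4500e-04 m)² = 2.806e-06 m²
R₂ = (1.58×10^-8)(26.5)/(2.806e-06) = 0.1492 Ω
R = R₁ + R₂ = 0.1592 Ω
V = IR = 2.86 × 0.1592 = 0.455 V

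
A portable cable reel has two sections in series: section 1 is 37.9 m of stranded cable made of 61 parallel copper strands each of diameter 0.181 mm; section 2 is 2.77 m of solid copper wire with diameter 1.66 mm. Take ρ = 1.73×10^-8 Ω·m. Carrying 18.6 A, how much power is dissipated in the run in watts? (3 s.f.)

152 W

Section 1: A_strand = π(9.0500e-05)² = 2.573e-08 m²; R₁ = ρL/(N·A_s) = (1.73×10^-8)(37.9)/(61×2.573e-08) = 0.4177 Ω
Section 2: A = π(d/2)² = π(8.3000e-04 m)² = 2.164e-06 m²
R₂ = (1.73×10^-8)(2.77)/(2.164e-06) = 0.02214 Ω
R = R₁ + R₂ = 0.4399 Ω
P = I²R = (18.6)² × 0.4399 = 152 W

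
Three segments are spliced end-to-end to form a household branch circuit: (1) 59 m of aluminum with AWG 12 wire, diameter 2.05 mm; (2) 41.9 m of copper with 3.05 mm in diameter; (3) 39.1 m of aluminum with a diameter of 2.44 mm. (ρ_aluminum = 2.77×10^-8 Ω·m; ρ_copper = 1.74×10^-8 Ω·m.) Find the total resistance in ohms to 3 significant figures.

0.827 Ω

Seg 1: A = π(2.05/2 mm)² = π(1.0250e-03 m)² = 3.301e-06 m²
R_1 = (2.77×10^-8)(59)/(3.301e-06) = 0.4951 Ω
Seg 2: A = π(d/2)² = π(1.5250e-03 m)² = 7.306e-06 m²
R_2 = (1.74×10^-8)(41.9)/(7.306e-06) = 0.09979 Ω
Seg 3: A = π(d/2)² = π(1.2200e-03 m)² = 4.676e-06 m²
R_3 = (2.77×10^-8)(39.1)/(4.676e-06) = 0.2316 Ω
R_total = R_1 + R_2 + R_3 = 0.827 Ω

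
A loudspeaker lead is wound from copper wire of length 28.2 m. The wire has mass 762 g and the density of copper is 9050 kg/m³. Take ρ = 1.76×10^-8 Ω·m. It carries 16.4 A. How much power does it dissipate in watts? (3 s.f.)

44.7 W

A = m/(density·L) = 0.762/(9050×28.2) = 2.9858e-06 m²
R = ρL/A = (1.76×10^-8)(28.2)/(2.9858e-06) = 0.1662 Ω
P = I²R = (16.4)² × 0.1662 = 44.7 W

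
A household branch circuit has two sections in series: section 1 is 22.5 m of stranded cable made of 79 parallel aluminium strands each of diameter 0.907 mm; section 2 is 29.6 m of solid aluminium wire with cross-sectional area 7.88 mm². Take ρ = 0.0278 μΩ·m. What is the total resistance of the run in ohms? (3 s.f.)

ρ = 0.0278 μΩ·m = 2.78×10^-8 Ω·m
Section 1: A_strand = π(4.5350e-04)² = 6.461e-07 m²; R₁ = ρL/(N·A_s) = (2.78×10^-8)(22.5)/(79×6.461e-07) = 0.01225 Ω
Section 2: A = 7.88 mm² = 7.880e-06 m²
R₂ = (2.78×10^-8)(29.6)/(7.880e-06) = 0.1044 Ω
R = R₁ + R₂ = 0.117 Ω

0.117 Ω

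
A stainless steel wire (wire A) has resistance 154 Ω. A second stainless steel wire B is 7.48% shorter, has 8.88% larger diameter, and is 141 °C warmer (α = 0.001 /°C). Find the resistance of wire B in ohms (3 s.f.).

R ∝ ρL/d² with ρ ∝ (1+αΔT), so R_B/R_A = (1 − 7.48/100) × (1 + 8.88/100)⁻² × (1 + 0.001×141)
= 0.9252 × 0.8435 × 1.141 = 0.8905
R_B = 0.8905 × 154 = 137 Ω

137 Ω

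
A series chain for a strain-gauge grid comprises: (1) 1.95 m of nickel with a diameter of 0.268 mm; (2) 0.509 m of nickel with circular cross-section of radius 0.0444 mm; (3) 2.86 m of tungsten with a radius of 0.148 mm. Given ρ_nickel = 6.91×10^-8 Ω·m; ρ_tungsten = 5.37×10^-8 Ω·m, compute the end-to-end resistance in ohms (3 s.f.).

10.3 Ω

Seg 1: A = π(d/2)² = π(1.3400e-04 m)² = 5.641e-08 m²
R_1 = (6.91×10^-8)(1.95)/(5.641e-08) = 2.389 Ω
Seg 2: A = πr² = π(4.4400e-05 m)² = 6.193e-09 m²
R_2 = (6.91×10^-8)(0.509)/(6.193e-09) = 5.679 Ω
Seg 3: A = πr² = π(1.4800e-04 m)² = 6.881e-08 m²
R_3 = (5.37×10^-8)(2.86)/(6.881e-08) = 2.232 Ω
R_total = R_1 + R_2 + R_3 = 10.3 Ω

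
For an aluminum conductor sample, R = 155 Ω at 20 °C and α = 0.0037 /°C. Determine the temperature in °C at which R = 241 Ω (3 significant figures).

170 °C

R = R₀(1 + α(T − T₀)) ⇒ T = T₀ + (R/R₀ − 1)/α
T = 20 + (241/155 − 1)/0.0037 = 20 + (0.5548)/0.0037 = 170 °C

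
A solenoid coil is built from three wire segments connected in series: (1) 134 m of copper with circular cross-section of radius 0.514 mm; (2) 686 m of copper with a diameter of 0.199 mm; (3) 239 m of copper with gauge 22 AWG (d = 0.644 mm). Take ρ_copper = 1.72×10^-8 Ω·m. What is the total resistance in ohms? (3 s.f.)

395 Ω

Seg 1: A = πr² = π(5.1400e-04 m)² = 8.300e-07 m²
R_1 = (1.72×10^-8)(134)/(8.300e-07) = 2.777 Ω
Seg 2: A = π(d/2)² = π(9.9500e-05 m)² = 3.110e-08 m²
R_2 = (1.72×10^-8)(686)/(3.110e-08) = 379.4 Ω
Seg 3: A = π(0.644/2 mm)² = π(3.2200e-04 m)² = 3.257e-07 m²
R_3 = (1.72×10^-8)(239)/(3.257e-07) = 12.62 Ω
R_total = R_1 + R_2 + R_3 = 395 Ω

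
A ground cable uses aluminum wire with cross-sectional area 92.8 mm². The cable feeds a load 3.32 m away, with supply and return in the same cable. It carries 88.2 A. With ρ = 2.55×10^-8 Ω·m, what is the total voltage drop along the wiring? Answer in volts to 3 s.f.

A = 92.8 mm² = 9.280e-05 m²
Total conductor length (both ways) L = 2 × 3.32 = 6.64 m
R = ρL/A = (2.55×10^-8)(6.64)/(9.280e-05) = 0.001825 Ω
V = IR = 88.2 × 0.001825 = 0.161 V

0.161 V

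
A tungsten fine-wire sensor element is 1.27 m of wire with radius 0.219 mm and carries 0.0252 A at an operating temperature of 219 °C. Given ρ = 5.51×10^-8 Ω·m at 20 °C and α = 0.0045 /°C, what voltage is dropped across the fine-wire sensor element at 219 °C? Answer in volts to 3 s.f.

0.0222 V

A = πr² = π(2.1900e-04 m)² = 1.507e-07 m²
R₍20₎ = ρL/A = (5.51×10^-8)(1.27)/(1.507e-07) = 0.4644 Ω
R₍219₎ = R₍20₎(1 + αΔT) = 0.4644 × (1 + 0.0045×199) = 0.8803 Ω
V = IR = 0.0252 × 0.8803 = 0.0222 V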